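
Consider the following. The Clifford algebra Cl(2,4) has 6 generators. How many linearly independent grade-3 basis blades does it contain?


Number of grade-k basis blades in Cl(p,q) with n = p + q is C(n, k).
n = 2 + 4 = 6
C(6, 3) = 6! / (3! * 3!)
= 720 / (6 * 6)
= 20


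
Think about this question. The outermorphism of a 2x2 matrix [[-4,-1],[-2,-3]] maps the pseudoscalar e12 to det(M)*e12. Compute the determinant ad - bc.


The outermorphism of a linear map f sends e1^e2 to f(e1)^f(e2).
f(e1) = -4*e1 - 2*e2
f(e2) = -1*e1 - 3*e2
f(e1) ^ f(e2) = (-4*e1 - 2*e2) ^ (-1*e1 - 3*e2)
= (-4)*(-3)*e12 + (-2)*(-1)*e21
= (12 - 2)*e12
= 10*e12
Coefficient = 10


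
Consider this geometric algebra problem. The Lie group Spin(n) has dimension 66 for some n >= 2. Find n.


dim Spin(n) = dim so(n) = n(n-1)/2.
Solve n(n-1)/2 = 66, i.e. n^2 - n - 132 = 0.
Discriminant = 1 + 8*66 = 529
n = (1 + sqrt(529))/2 = (1 + 23)/2 = 12


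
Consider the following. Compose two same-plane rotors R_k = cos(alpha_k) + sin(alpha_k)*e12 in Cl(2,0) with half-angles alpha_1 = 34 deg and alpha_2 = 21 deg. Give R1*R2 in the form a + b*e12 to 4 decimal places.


Same-plane rotors commute and their half-angles add:
R1*R2 = cos(a1 + a2) + sin(a1 + a2)*e12.
a1 + a2 = 34 + 21 = 55 deg
cos(55 deg) = 0.5736
sin(55 deg) = 0.8192
R1*R2 = 0.5736 + 0.8192*e12


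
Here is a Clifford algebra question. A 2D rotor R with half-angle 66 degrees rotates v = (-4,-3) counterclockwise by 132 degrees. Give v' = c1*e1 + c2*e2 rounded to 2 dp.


Rotor R = cos(66deg) - sin(66deg)*e12
Rotation angle theta = 2 * 66 = 132 degrees
v' = R*v*~R rotates v by theta.
cos(132deg) = -0.6691, sin(132deg) = 0.7431
v'_1 = -4*cos(132deg) - (-3)*sin(132deg)
= -4*(-0.6691) - (-3)*0.7431
= 4.91
v'_2 = -4*sin(132deg) + (-3)*cos(132deg)
= -4*0.7431 + (-3)*(-0.6691)
= -0.97
v' = 4.91*e1 - 0.97*e2


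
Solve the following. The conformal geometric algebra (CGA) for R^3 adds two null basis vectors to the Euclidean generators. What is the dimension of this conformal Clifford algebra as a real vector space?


The conformal model of R^3 uses Cl(4,1): the 3 Euclidean generators plus two extra orthogonal generators e+ (e+^2 = +1) and e- (e-^2 = -1), from which the null vectors e0, einf are built.
Number of generators m = 3 + 2 = 5.
dim Cl(p,q) = 2^m = 2^5 = 32


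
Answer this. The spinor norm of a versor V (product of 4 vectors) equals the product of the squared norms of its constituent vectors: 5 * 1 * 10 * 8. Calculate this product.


Spinor norm N(V) = |v1|^2 * |v2|^2 * ... * |v4|^2
= 5 * 1 * 10 * 8
Running product: 5, 5, 50, 400
N(V) = 400


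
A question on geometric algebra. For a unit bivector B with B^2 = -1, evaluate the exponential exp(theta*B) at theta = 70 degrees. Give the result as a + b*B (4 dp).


For a unit bivector B with B^2 = -1, the exponential series gives
e^(theta*B) = cos(theta) + sin(theta)*B (the GA analogue of Euler's formula).
theta = 70 degrees = 1.22173 rad
cos(70 deg) = 0.3420
sin(70 deg) = 0.9397
exp(theta*B) = 0.3420 + 0.9397*B


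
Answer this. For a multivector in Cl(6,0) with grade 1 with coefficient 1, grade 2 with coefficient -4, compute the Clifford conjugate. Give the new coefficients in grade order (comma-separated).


Clifford conjugate sign for grade k: (-1)^(k(k+1)/2)
Grade 1: (-1)^(1*2/2) = (-1)^1 = -1, coeff 1 -> -1
Grade 2: (-1)^(2*3/2) = (-1)^3 = -1, coeff -4 -> 4
Conjugated coefficients: -1, 4


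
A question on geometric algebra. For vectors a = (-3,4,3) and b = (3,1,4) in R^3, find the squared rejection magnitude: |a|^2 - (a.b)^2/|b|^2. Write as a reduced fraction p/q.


|a|^2 = (-3)^2 + 4^2 + 3^2 = 34
|b|^2 = 3^2 + 1^2 + 4^2 = 26
a . b = (-3)*3 + 4*1 + 3*4 = 7
(a.b)^2 = 7^2 = 49
|rej|^2 = 34 - 49/26
= (884 - 49)/26
= 835/26
In lowest terms: 835/26


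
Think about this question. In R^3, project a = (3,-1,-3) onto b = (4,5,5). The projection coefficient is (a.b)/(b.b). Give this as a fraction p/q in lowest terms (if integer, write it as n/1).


Projection coefficient = (a . b) / (b . b)
a . b = 3*4 + (-1)*5 + (-3)*5
= 12 + (-5) + (-15) = -8
b . b = 4^2 + 5^2 + 5^2
= 16 + 25 + 25 = 66
Coefficient = -8/66
In lowest terms: -4/33


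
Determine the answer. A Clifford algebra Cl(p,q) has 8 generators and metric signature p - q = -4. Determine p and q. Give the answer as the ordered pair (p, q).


We need p + q = 8 and p - q = -4.
Adding: 2p = 8 + (-4) = 4, so p = 2.
Then q = 8 - 2 = 6.
(p, q) = (2, 6)


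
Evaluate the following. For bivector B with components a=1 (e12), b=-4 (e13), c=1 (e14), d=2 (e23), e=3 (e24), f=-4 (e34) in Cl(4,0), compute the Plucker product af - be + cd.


Plucker relation: af - be + cd
a*f = 1*(-4) = -4
b*e = (-4)*3 = -12
c*d = 1*2 = 2
af - be + cd = -4 - (-12) + 2
= 10


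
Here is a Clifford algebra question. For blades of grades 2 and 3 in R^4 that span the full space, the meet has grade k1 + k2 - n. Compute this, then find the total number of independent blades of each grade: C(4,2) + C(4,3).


Meet grade = grade(A) + grade(B) - n
= 2 + 3 - 4 = 1
C(4,2) = 6
C(4,3) = 4
dim_A + dim_B = 6 + 4 = 10


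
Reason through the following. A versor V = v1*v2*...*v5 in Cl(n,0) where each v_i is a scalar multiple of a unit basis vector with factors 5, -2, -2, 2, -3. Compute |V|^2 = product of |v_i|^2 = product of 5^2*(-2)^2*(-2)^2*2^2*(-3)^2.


Each vector v_i has |v_i|^2 = s_i^2
Squared scales: 5^2 = 25, (-2)^2 = 4, (-2)^2 = 4, 2^2 = 4, (-3)^2 = 9
|V|^2 = 25 * 4 * 4 * 4 * 9
= 14400


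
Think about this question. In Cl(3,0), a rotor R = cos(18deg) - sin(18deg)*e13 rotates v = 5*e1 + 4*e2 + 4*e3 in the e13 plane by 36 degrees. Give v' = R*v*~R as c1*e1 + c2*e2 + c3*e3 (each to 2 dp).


Rotor R = cos(18deg) - sin(18deg)*e13
Rotation angle theta = 2 * 18 = 36 degrees in the e13 plane (e1 -> e3).
The component perpendicular to the plane (e2) is invariant: v'_2 = v2 = 4.00
cos(36deg) = 0.8090, sin(36deg) = 0.5878
v'_1 = v1*cos(theta) - v3*sin(theta) = 5*0.8090 - 4*0.5878 = 1.69
v'_3 = v1*sin(theta) + v3*cos(theta) = 5*0.5878 + 4*0.8090 = 6.17
v' = 1.69*e1 + 4.00*e2 + 6.17*e3


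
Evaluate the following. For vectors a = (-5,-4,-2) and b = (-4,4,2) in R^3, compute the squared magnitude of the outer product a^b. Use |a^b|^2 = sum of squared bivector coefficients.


a wedge b = (a1*b2 - a2*b1)*e12 + (a1*b3 - a3*b1)*e13 + (a2*b3 - a3*b2)*e23
e12 coeff: (-5)*4 - (-4)*(-4) = -20 - 16 = -36
e13 coeff: (-5)*2 - (-2)*(-4) = -10 - 8 = -18
e23 coeff: (-4)*2 - (-2)*4 = -8 - (-8) = 0
|a wedge b|^2 = (-36)^2 + (-18)^2 + 0^2
= 1296 + 324 + 0
= 1620


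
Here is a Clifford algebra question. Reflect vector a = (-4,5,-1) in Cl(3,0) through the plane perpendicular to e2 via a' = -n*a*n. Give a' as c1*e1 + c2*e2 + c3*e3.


Reflection formula: a' = -n*a*n, with n = e2 (unit vector, n^2 = 1).
For reflection through hyperplane perp to e2:
The component along e2 flips sign, others stay.
a = (-4, 5, -1)
a' = (-4, -5, -1)
a' = -4*e1 - 5*e2 - 1*e3


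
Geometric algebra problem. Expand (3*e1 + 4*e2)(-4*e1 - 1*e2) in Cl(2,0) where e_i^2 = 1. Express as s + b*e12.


Expand: (3*e1 + 4*e2)(-4*e1 - 1*e2)
= 3*(-4)*e1e1 + 3*(-1)*e1e2 + 4*(-4)*e2e1 + 4*(-1)*e2e2
Using e1^2 = e2^2 = 1, e2e1 = -e1e2:
Scalar part s = 3*(-4) + 4*(-1) = -12 + (-4) = -16
Bivector part b = 3*(-1) - 4*(-4) = -3 - (-16) = 13
uv = -16 + 13*e12


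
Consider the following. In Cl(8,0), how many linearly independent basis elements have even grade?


Even subalgebra dimension = 2^(n-1)
n = 8 + 0 = 8
2^(8 - 1) = 2^7 = 128
Verification: sum of C(8,k) for even k = 1 + 28 + 70 + 28 + 1 = 128
Result = 128


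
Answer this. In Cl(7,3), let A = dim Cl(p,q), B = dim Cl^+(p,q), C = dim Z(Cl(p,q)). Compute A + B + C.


n = 7 + 3 = 10
Total dim = 2^10 = 1024
Even subalgebra dim = 2^9 = 512
n is even, so center dim = 1
Sum = 1024 + 512 + 1 = 1537


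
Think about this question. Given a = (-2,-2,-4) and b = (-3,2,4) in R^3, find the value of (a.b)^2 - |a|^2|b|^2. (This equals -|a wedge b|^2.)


a . b = (-2)*(-3) + (-2)*2 + (-4)*4
= 6 + (-4) + (-16) = -14
|a|^2 = (-2)^2 + (-2)^2 + (-4)^2 = 24
|b|^2 = (-3)^2 + 2^2 + 4^2 = 29
(a.b)^2 = (-14)^2 = 196
|a|^2 * |b|^2 = 24 * 29 = 696
Result = 196 - 696 = -500


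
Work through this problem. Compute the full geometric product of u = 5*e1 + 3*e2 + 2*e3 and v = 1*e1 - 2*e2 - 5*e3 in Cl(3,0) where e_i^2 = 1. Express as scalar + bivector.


In Cl(3,0): e_i^2 = 1, e_ie_j = -e_je_i for i != j.
Scalar part = u . v = 5*1 + 3*(-2) + 2*(-5)
= 5 + (-6) + (-10) = -11
e12 coeff = 5*(-2) - 3*1 = -10 - 3 = -13
e13 coeff = 5*(-5) - 2*1 = -25 - 2 = -27
e23 coeff = 3*(-5) - 2*(-2) = -15 - (-4) = -11
uv = -11 - 13*e12 - 27*e13 - 11*e23


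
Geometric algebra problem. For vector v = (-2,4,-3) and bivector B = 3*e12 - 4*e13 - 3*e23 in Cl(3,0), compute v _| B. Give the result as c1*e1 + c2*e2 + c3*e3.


Left contraction v _| B = <vB>_1 (grade-1 part of the geometric product vB).
Using e1_|e12 = e2, e2_|e12 = -e1, e1_|e13 = e3, e3_|e13 = -e1, e2_|e23 = e3, e3_|e23 = -e2:
e1 coeff: -v2*b12 - v3*b13 = -(4)*(3) - (-3)*(-4) = -24
e2 coeff: v1*b12 - v3*b23 = (-2)*(3) - (-3)*(-3) = -15
e3 coeff: v1*b13 + v2*b23 = (-2)*(-4) + (4)*(-3) = -4
v _| B = -24*e1 - 15*e2 - 4*e3


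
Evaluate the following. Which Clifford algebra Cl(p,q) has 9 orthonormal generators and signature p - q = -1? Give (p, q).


We need p + q = 9 and p - q = -1.
Adding: 2p = 9 + (-1) = 8, so p = 4.
Then q = 9 - 4 = 5.
(p, q) = (4, 5)


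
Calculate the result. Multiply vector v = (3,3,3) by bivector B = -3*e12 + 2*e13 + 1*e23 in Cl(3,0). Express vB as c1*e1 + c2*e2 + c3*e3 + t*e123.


vB has grade-1 (vector) and grade-3 (trivector) parts: vB = (v _| B) + (v ^ B).
Vector part <vB>_1:
  e1: -v2*b12 - v3*b13 = -(3)*(-3) - (3)*(2) = 3
  e2: v1*b12 - v3*b23 = (3)*(-3) - (3)*(1) = -12
  e3: v1*b13 + v2*b23 = (3)*(2) + (3)*(1) = 9
Trivector part <vB>_3:
  e123: v1*b23 - v2*b13 + v3*b12 = (3)*(1) - (3)*(2) + (3)*(-3) = -12
vB = 3*e1 - 12*e2 + 9*e3 - 12*e123


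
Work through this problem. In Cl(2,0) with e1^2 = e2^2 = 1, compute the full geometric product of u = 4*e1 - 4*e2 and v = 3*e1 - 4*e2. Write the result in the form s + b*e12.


Expand: (4*e1 - 4*e2)(3*e1 - 4*e2)
= 4*3*e1e1 + 4*(-4)*e1e2 + (-4)*3*e2e1 + (-4)*(-4)*e2e2
Using e1^2 = e2^2 = 1, e2e1 = -e1e2:
Scalar part s = 4*3 + (-4)*(-4) = 12 + 16 = 28
Bivector part b = 4*(-4) - (-4)*3 = -16 - (-12) = -4
uv = 28 - 4*e12


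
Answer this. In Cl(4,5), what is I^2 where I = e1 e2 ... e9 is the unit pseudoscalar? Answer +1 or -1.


The pseudoscalar I = e1...e_n (product of all n generators) of Cl(p,q) satisfies I^2 = (-1)^(q + n(n-1)/2).
p = 4, q = 5, n = p + q = 9
n(n-1)/2 = 9 * 8 / 2 = 36
Exponent = q + n(n-1)/2 = 5 + 36 = 41
I^2 = (-1)^41 = -1


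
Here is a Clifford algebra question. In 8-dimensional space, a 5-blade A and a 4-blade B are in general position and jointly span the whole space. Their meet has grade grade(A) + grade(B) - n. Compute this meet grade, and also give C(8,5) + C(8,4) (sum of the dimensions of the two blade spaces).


Meet grade = grade(A) + grade(B) - n
= 5 + 4 - 8 = 1
C(8,5) = 56
C(8,4) = 70
dim_A + dim_B = 56 + 70 = 126


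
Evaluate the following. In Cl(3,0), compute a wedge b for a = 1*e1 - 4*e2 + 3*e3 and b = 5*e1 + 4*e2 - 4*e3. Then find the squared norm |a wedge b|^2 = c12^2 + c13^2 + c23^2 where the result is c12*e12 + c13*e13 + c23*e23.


a wedge b = (a1*b2 - a2*b1)*e12 + (a1*b3 - a3*b1)*e13 + (a2*b3 - a3*b2)*e23
e12 coeff: 1*4 - (-4)*5 = 4 - (-20) = 24
e13 coeff: 1*(-4) - 3*5 = -4 - 15 = -19
e23 coeff: (-4)*(-4) - 3*4 = 16 - 12 = 4
|a wedge b|^2 = 24^2 + (-19)^2 + 4^2
= 576 + 361 + 16
= 953


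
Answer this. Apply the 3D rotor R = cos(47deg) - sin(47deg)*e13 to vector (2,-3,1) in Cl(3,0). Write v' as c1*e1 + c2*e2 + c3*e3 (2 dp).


Rotor R = cos(47deg) - sin(47deg)*e13
Rotation angle theta = 2 * 47 = 94 degrees in the e13 plane (e1 -> e3).
The component perpendicular to the plane (e2) is invariant: v'_2 = v2 = -3.00
cos(94deg) = -0.0698, sin(94deg) = 0.9976
v'_1 = v1*cos(theta) - v3*sin(theta) = 2*(-0.0698) - 1*0.9976 = -1.14
v'_3 = v1*sin(theta) + v3*cos(theta) = 2*0.9976 + 1*(-0.0698) = 1.93
v' = -1.14*e1 - 3.00*e2 + 1.93*e3


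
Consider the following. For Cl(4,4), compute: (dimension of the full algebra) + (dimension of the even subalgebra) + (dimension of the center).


n = 4 + 4 = 8
Total dim = 2^8 = 256
Even subalgebra dim = 2^7 = 128
n is even, so center dim = 1
Sum = 256 + 128 + 1 = 385


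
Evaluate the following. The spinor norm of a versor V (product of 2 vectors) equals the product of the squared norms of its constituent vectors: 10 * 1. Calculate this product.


Spinor norm N(V) = |v1|^2 * |v2|^2 * ... * |v2|^2
= 10 * 1
Running product: 10, 10
N(V) = 10


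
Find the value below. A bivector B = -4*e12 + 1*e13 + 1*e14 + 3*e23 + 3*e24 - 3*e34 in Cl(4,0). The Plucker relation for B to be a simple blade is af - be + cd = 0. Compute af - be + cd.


Plucker relation: af - be + cd
a*f = (-4)*(-3) = 12
b*e = 1*3 = 3
c*d = 1*3 = 3
af - be + cd = 12 - 3 + 3
= 12


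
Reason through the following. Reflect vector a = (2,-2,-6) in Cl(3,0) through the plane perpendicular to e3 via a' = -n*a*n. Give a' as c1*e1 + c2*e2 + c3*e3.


Reflection formula: a' = -n*a*n, with n = e3 (unit vector, n^2 = 1).
For reflection through hyperplane perp to e3:
The component along e3 flips sign, others stay.
a = (2, -2, -6)
a' = (2, -2, 6)
a' = 2*e1 - 2*e2 + 6*e3


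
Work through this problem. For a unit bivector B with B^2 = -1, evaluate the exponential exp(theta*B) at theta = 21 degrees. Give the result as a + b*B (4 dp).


For a unit bivector B with B^2 = -1, the exponential series gives
e^(theta*B) = cos(theta) + sin(theta)*B (the GA analogue of Euler's formula).
theta = 21 degrees = 0.366519 rad
cos(21 deg) = 0.9336
sin(21 deg) = 0.3584
exp(theta*B) = 0.9336 + 0.3584*B


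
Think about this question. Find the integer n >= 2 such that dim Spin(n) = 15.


dim Spin(n) = dim so(n) = n(n-1)/2.
Solve n(n-1)/2 = 15, i.e. n^2 - n - 30 = 0.
Discriminant = 1 + 8*15 = 121
n = (1 + sqrt(121))/2 = (1 + 11)/2 = 6


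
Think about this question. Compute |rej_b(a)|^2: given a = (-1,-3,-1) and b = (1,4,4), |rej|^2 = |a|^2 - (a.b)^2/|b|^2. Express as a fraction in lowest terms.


|a|^2 = (-1)^2 + (-3)^2 + (-1)^2 = 11
|b|^2 = 1^2 + 4^2 + 4^2 = 33
a . b = (-1)*1 + (-3)*4 + (-1)*4 = -17
(a.b)^2 = (-17)^2 = 289
|rej|^2 = 11 - 289/33
= (363 - 289)/33
= 74/33
In lowest terms: 74/33


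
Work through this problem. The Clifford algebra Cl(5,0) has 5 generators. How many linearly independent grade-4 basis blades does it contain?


Number of grade-k basis blades in Cl(p,q) with n = p + q is C(n, k).
n = 5 + 0 = 5
C(5, 4) = 5! / (4! * 1!)
= 120 / (24 * 1)
= 5


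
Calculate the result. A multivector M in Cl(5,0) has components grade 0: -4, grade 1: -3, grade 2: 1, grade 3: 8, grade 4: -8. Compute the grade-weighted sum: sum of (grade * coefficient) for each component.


Grade-weighted sum = sum of grade_k * coefficient_k
0*(-4) = 0
1*(-3) = -3
2*1 = 2
3*8 = 24
4*(-8) = -32
Total = 0 + (-3) + 2 + 24 + (-32) = -9


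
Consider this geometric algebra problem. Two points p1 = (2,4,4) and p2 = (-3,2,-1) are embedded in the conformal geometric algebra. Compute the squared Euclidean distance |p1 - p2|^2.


p1 - p2 = (5, 2, 5)
|p1 - p2|^2 = 5^2 + 2^2 + 5^2
= 25 + 4 + 25
= 54


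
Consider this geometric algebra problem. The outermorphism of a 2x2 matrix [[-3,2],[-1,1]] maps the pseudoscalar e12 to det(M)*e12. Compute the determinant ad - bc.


The outermorphism of a linear map f sends e1^e2 to f(e1)^f(e2).
f(e1) = -3*e1 - 1*e2
f(e2) = 2*e1 + 1*e2
f(e1) ^ f(e2) = (-3*e1 - 1*e2) ^ (2*e1 + 1*e2)
= (-3)*1*e12 + (-1)*2*e21
= (-3 - (-2))*e12
= -1*e12
Coefficient = -1


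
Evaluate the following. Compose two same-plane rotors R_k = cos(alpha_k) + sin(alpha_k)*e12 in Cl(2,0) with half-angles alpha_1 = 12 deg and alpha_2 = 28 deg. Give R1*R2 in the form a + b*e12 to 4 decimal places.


Same-plane rotors commute and their half-angles add:
R1*R2 = cos(a1 + a2) + sin(a1 + a2)*e12.
a1 + a2 = 12 + 28 = 40 deg
cos(40 deg) = 0.7660
sin(40 deg) = 0.6428
R1*R2 = 0.7660 + 0.6428*e12


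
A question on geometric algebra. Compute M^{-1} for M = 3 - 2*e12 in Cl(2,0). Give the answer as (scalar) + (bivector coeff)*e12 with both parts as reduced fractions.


M = 3 - 2*e12, where e12^2 = -1.
Since M commutes with its reverse ~M = a - b*e12, M * ~M = a^2 - b^2*e12^2 = a^2 + b^2.
So M^{-1} = ~M / (a^2 + b^2) = (a - b*e12)/(a^2 + b^2).
a^2 + b^2 = 9 + 4 = 13
Scalar part = 3/13 = 3/13
Bivector coeff = 2/13 = 2/13
M^{-1} = 3/13 + 2/13*e12


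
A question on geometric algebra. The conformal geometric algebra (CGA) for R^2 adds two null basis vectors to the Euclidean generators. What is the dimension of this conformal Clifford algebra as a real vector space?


The conformal model of R^2 uses Cl(3,1): the 2 Euclidean generators plus two extra orthogonal generators e+ (e+^2 = +1) and e- (e-^2 = -1), from which the null vectors e0, einf are built.
Number of generators m = 2 + 2 = 4.
dim Cl(p,q) = 2^m = 2^4 = 16


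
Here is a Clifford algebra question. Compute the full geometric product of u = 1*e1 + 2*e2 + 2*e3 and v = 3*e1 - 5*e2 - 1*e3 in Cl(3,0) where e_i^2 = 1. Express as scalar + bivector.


In Cl(3,0): e_i^2 = 1, e_ie_j = -e_je_i for i != j.
Scalar part = u . v = 1*3 + 2*(-5) + 2*(-1)
= 3 + (-10) + (-2) = -9
e12 coeff = 1*(-5) - 2*3 = -5 - 6 = -11
e13 coeff = 1*(-1) - 2*3 = -1 - 6 = -7
e23 coeff = 2*(-1) - 2*(-5) = -2 - (-10) = 8
uv = -9 - 11*e12 - 7*e13 + 8*e23


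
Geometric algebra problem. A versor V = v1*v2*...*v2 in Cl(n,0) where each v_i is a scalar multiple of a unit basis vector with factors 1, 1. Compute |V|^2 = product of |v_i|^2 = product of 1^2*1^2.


Each vector v_i has |v_i|^2 = s_i^2
Squared scales: 1^2 = 1, 1^2 = 1
|V|^2 = 1 * 1
= 1


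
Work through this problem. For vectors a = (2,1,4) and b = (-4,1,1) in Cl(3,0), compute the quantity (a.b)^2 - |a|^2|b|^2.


a . b = 2*(-4) + 1*1 + 4*1
= -8 + 1 + 4 = -3
|a|^2 = 2^2 + 1^2 + 4^2 = 21
|b|^2 = (-4)^2 + 1^2 + 1^2 = 18
(a.b)^2 = (-3)^2 = 9
|a|^2 * |b|^2 = 21 * 18 = 378
Result = 9 - 378 = -369


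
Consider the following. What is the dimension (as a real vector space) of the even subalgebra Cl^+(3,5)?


Even subalgebra dimension = 2^(n-1)
n = 3 + 5 = 8
2^(8 - 1) = 2^7 = 128
Verification: sum of C(8,k) for even k = 1 + 28 + 70 + 28 + 1 = 128
Result = 128


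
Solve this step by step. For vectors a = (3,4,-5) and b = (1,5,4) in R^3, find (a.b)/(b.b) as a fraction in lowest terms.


Projection coefficient = (a . b) / (b . b)
a . b = 3*1 + 4*5 + (-5)*4
= 3 + 20 + (-20) = 3
b . b = 1^2 + 5^2 + 4^2
= 1 + 25 + 16 = 42
Coefficient = 3/42
In lowest terms: 1/14


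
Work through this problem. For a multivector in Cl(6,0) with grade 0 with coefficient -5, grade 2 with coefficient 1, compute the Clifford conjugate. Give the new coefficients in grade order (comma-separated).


Clifford conjugate sign for grade k: (-1)^(k(k+1)/2)
Grade 0: (-1)^(0*1/2) = (-1)^0 = 1, coeff -5 -> -5
Grade 2: (-1)^(2*3/2) = (-1)^3 = -1, coeff 1 -> -1
Conjugated coefficients: -5, -1


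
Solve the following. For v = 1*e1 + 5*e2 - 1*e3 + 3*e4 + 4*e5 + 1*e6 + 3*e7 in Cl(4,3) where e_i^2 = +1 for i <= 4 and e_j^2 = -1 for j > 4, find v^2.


v^2 = sum of c_i^2 * e_i^2
Positive signature terms (e_i^2 = +1): 1^2 + 5^2 + (-1)^2 + 3^2 = 36
Negative signature terms (e_j^2 = -1): 4^2 + 1^2 + 3^2 = 26
v^2 = 36 - 26 = 10


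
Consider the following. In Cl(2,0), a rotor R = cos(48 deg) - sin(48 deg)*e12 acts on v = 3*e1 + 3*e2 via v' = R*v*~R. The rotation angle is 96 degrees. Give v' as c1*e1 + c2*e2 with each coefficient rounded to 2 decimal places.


Rotor R = cos(48deg) - sin(48deg)*e12
Rotation angle theta = 2 * 48 = 96 degrees
v' = R*v*~R rotates v by theta.
cos(96deg) = -0.1045, sin(96deg) = 0.9945
v'_1 = 3*cos(96deg) - 3*sin(96deg)
= 3*(-0.1045) - 3*0.9945
= -3.30
v'_2 = 3*sin(96deg) + 3*cos(96deg)
= 3*0.9945 + 3*(-0.1045)
= 2.67
v' = -3.30*e1 + 2.67*e2


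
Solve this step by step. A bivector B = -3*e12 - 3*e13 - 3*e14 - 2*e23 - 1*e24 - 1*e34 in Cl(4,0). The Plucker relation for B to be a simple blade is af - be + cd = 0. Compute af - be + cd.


Plucker relation: af - be + cd
a*f = (-3)*(-1) = 3
b*e = (-3)*(-1) = 3
c*d = (-3)*(-2) = 6
af - be + cd = 3 - 3 + 6
= 6


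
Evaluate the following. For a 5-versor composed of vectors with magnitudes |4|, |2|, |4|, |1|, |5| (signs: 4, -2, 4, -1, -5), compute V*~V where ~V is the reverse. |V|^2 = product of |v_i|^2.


Each vector v_i has |v_i|^2 = s_i^2
Squared scales: 4^2 = 16, (-2)^2 = 4, 4^2 = 16, (-1)^2 = 1, (-5)^2 = 25
|V|^2 = 16 * 4 * 16 * 1 * 25
= 25600


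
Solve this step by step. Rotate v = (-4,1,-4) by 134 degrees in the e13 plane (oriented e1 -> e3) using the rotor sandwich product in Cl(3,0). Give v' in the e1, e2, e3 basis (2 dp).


Rotor R = cos(67deg) - sin(67deg)*e13
Rotation angle theta = 2 * 67 = 134 degrees in the e13 plane (e1 -> e3).
The component perpendicular to the plane (e2) is invariant: v'_2 = v2 = 1.00
cos(134deg) = -0.6947, sin(134deg) = 0.7193
v'_1 = v1*cos(theta) - v3*sin(theta) = -4*(-0.6947) - (-4)*0.7193 = 5.66
v'_3 = v1*sin(theta) + v3*cos(theta) = -4*0.7193 + (-4)*(-0.6947) = -0.10
v' = 5.66*e1 + 1.00*e2 - 0.10*e3


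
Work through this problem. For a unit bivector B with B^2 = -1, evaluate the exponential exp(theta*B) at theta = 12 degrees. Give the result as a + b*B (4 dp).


For a unit bivector B with B^2 = -1, the exponential series gives
e^(theta*B) = cos(theta) + sin(theta)*B (the GA analogue of Euler's formula).
theta = 12 degrees = 0.20944 rad
cos(12 deg) = 0.9781
sin(12 deg) = 0.2079
exp(theta*B) = 0.9781 + 0.2079*B


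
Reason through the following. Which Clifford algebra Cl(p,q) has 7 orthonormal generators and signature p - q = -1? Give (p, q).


We need p + q = 7 and p - q = -1.
Adding: 2p = 7 + (-1) = 6, so p = 3.
Then q = 7 - 3 = 4.
(p, q) = (3, 4)


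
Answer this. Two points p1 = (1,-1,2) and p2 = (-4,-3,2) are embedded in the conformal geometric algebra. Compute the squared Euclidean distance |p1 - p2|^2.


p1 - p2 = (5, 2, 0)
|p1 - p2|^2 = 5^2 + 2^2 + 0^2
= 25 + 4 + 0
= 29


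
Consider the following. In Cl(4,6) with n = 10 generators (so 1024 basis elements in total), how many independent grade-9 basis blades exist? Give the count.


Number of grade-k basis blades in Cl(p,q) with n = p + q is C(n, k).
n = 4 + 6 = 10
C(10, 9) = 10! / (9! * 1!)
= 3628800 / (362880 * 1)
= 10


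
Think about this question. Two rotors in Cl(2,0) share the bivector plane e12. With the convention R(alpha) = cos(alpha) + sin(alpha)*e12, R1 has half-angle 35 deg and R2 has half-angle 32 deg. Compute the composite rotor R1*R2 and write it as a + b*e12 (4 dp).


Same-plane rotors commute and their half-angles add:
R1*R2 = cos(a1 + a2) + sin(a1 + a2)*e12.
a1 + a2 = 35 + 32 = 67 deg
cos(67 deg) = 0.3907
sin(67 deg) = 0.9205
R1*R2 = 0.3907 + 0.9205*e12


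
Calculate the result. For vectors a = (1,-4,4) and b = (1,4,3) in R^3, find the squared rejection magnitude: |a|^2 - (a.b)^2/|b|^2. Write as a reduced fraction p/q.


|a|^2 = 1^2 + (-4)^2 + 4^2 = 33
|b|^2 = 1^2 + 4^2 + 3^2 = 26
a . b = 1*1 + (-4)*4 + 4*3 = -3
(a.b)^2 = (-3)^2 = 9
|rej|^2 = 33 - 9/26
= (858 - 9)/26
= 849/26
In lowest terms: 849/26


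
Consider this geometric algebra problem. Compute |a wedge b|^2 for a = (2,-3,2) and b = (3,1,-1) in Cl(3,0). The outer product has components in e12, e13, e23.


a wedge b = (a1*b2 - a2*b1)*e12 + (a1*b3 - a3*b1)*e13 + (a2*b3 - a3*b2)*e23
e12 coeff: 2*1 - (-3)*3 = 2 - (-9) = 11
e13 coeff: 2*(-1) - 2*3 = -2 - 6 = -8
e23 coeff: (-3)*(-1) - 2*1 = 3 - 2 = 1
|a wedge b|^2 = 11^2 + (-8)^2 + 1^2
= 121 + 64 + 1
= 186


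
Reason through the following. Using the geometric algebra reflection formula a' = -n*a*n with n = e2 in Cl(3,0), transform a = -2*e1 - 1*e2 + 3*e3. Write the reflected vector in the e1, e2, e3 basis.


Reflection formula: a' = -n*a*n, with n = e2 (unit vector, n^2 = 1).
For reflection through hyperplane perp to e2:
The component along e2 flips sign, others stay.
a = (-2, -1, 3)
a' = (-2, 1, 3)
a' = -2*e1 + 1*e2 + 3*e3


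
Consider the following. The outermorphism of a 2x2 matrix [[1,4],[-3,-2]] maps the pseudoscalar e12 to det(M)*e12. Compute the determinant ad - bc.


The outermorphism of a linear map f sends e1^e2 to f(e1)^f(e2).
f(e1) = 1*e1 - 3*e2
f(e2) = 4*e1 - 2*e2
f(e1) ^ f(e2) = (1*e1 - 3*e2) ^ (4*e1 - 2*e2)
= 1*(-2)*e12 + (-3)*4*e21
= (-2 - (-12))*e12
= 10*e12
Coefficient = 10


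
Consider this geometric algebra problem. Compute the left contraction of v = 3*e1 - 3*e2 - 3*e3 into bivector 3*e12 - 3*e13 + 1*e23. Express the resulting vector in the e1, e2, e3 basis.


Left contraction v _| B = <vB>_1 (grade-1 part of the geometric product vB).
Using e1_|e12 = e2, e2_|e12 = -e1, e1_|e13 = e3, e3_|e13 = -e1, e2_|e23 = e3, e3_|e23 = -e2:
e1 coeff: -v2*b12 - v3*b13 = -(-3)*(3) - (-3)*(-3) = 0
e2 coeff: v1*b12 - v3*b23 = (3)*(3) - (-3)*(1) = 12
e3 coeff: v1*b13 + v2*b23 = (3)*(-3) + (-3)*(1) = -12
v _| B = 0*e1 + 12*e2 - 12*e3


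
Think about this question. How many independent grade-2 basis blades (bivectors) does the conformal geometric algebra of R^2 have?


The conformal model of R^2 uses Cl(3,1) with m = 2 + 2 = 4 generators.
Number of grade-2 blades = C(m, 2) = C(4, 2)
= 4*3/2 = 6


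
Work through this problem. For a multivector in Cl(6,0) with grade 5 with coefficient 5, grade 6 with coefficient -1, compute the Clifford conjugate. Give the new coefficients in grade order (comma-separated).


Clifford conjugate sign for grade k: (-1)^(k(k+1)/2)
Grade 5: (-1)^(5*6/2) = (-1)^15 = -1, coeff 5 -> -5
Grade 6: (-1)^(6*7/2) = (-1)^21 = -1, coeff -1 -> 1
Conjugated coefficients: -5, 1


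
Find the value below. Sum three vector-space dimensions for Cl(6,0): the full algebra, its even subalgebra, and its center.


n = 6 + 0 = 6
Total dim = 2^6 = 64
Even subalgebra dim = 2^5 = 32
n is even, so center dim = 1
Sum = 64 + 32 + 1 = 97


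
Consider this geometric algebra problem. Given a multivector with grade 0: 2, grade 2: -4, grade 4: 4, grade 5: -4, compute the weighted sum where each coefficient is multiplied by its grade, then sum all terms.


Grade-weighted sum = sum of grade_k * coefficient_k
0*2 = 0
2*(-4) = -8
4*4 = 16
5*(-4) = -20
Total = 0 + (-8) + 16 + (-20) = -12


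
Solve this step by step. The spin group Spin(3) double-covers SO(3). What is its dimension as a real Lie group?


Spin(n) double-covers SO(n); both have Lie algebra so(n) of dimension n(n-1)/2.
n = 3
n(n-1) = 3 * 2 = 6
dim Spin(3) = 6/2 = 3


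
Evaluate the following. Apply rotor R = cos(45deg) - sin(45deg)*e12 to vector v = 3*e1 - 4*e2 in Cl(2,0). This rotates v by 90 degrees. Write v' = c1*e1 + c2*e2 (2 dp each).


Rotor R = cos(45deg) - sin(45deg)*e12
Rotation angle theta = 2 * 45 = 90 degrees
v' = R*v*~R rotates v by theta.
cos(90deg) = 0.0000, sin(90deg) = 1.0000
v'_1 = 3*cos(90deg) - (-4)*sin(90deg)
= 3*0.0000 - (-4)*1.0000
= 4.00
v'_2 = 3*sin(90deg) + (-4)*cos(90deg)
= 3*1.0000 + (-4)*0.0000
= 3.00
v' = 4.00*e1 + 3.00*e2


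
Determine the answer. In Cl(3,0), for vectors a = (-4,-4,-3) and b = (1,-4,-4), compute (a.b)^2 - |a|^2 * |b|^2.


a . b = (-4)*1 + (-4)*(-4) + (-3)*(-4)
= -4 + 16 + 12 = 24
|a|^2 = (-4)^2 + (-4)^2 + (-3)^2 = 41
|b|^2 = 1^2 + (-4)^2 + (-4)^2 = 33
(a.b)^2 = 24^2 = 576
|a|^2 * |b|^2 = 41 * 33 = 1353
Result = 576 - 1353 = -777


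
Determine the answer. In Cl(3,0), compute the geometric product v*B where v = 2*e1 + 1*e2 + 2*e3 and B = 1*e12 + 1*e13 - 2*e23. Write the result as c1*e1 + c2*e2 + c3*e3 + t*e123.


vB has grade-1 (vector) and grade-3 (trivector) parts: vB = (v _| B) + (v ^ B).
Vector part <vB>_1:
  e1: -v2*b12 - v3*b13 = -(1)*(1) - (2)*(1) = -3
  e2: v1*b12 - v3*b23 = (2)*(1) - (2)*(-2) = 6
  e3: v1*b13 + v2*b23 = (2)*(1) + (1)*(-2) = 0
Trivector part <vB>_3:
  e123: v1*b23 - v2*b13 + v3*b12 = (2)*(-2) - (1)*(1) + (2)*(1) = -3
vB = -3*e1 + 6*e2 + 0*e3 - 3*e123


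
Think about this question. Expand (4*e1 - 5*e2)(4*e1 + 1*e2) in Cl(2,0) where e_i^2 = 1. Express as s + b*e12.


Expand: (4*e1 - 5*e2)(4*e1 + 1*e2)
= 4*4*e1e1 + 4*1*e1e2 + (-5)*4*e2e1 + (-5)*1*e2e2
Using e1^2 = e2^2 = 1, e2e1 = -e1e2:
Scalar part s = 4*4 + (-5)*1 = 16 + (-5) = 11
Bivector part b = 4*1 - (-5)*4 = 4 - (-20) = 24
uv = 11 + 24*e12


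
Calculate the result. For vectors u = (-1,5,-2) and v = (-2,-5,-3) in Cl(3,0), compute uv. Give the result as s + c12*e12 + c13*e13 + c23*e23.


In Cl(3,0): e_i^2 = 1, e_ie_j = -e_je_i for i != j.
Scalar part = u . v = (-1)*(-2) + 5*(-5) + (-2)*(-3)
= 2 + (-25) + 6 = -17
e12 coeff = (-1)*(-5) - 5*(-2) = 5 - (-10) = 15
e13 coeff = (-1)*(-3) - (-2)*(-2) = 3 - 4 = -1
e23 coeff = 5*(-3) - (-2)*(-5) = -15 - 10 = -25
uv = -17 + 15*e12 - 1*e13 - 25*e23


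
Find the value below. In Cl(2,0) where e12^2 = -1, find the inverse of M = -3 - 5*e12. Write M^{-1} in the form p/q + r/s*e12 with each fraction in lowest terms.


M = -3 - 5*e12, where e12^2 = -1.
Since M commutes with its reverse ~M = a - b*e12, M * ~M = a^2 - b^2*e12^2 = a^2 + b^2.
So M^{-1} = ~M / (a^2 + b^2) = (a - b*e12)/(a^2 + b^2).
a^2 + b^2 = 9 + 25 = 34
Scalar part = -3/34 = -3/34
Bivector coeff = 5/34 = 5/34
M^{-1} = -3/34 + 5/34*e12


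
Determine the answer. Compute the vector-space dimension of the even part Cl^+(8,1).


Even subalgebra dimension = 2^(n-1)
n = 8 + 1 = 9
2^(9 - 1) = 2^8 = 256
Verification: sum of C(9,k) for even k = 1 + 36 + 126 + 84 + 9 = 256
Result = 256


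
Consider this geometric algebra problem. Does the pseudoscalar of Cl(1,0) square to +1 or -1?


The pseudoscalar I = e1...e_n (product of all n generators) of Cl(p,q) satisfies I^2 = (-1)^(q + n(n-1)/2).
p = 1, q = 0, n = p + q = 1
n(n-1)/2 = 1 * 0 / 2 = 0
Exponent = q + n(n-1)/2 = 0 + 0 = 0
I^2 = (-1)^0 = +1


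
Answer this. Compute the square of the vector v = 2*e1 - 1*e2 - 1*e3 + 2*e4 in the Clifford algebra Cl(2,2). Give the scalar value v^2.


v^2 = sum of c_i^2 * e_i^2
Positive signature terms (e_i^2 = +1): 2^2 + (-1)^2 = 5
Negative signature terms (e_j^2 = -1): (-1)^2 + 2^2 = 5
v^2 = 5 - 5 = 0


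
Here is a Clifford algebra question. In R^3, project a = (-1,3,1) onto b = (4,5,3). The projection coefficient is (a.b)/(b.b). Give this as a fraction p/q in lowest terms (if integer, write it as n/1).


Projection coefficient = (a . b) / (b . b)
a . b = (-1)*4 + 3*5 + 1*3
= -4 + 15 + 3 = 14
b . b = 4^2 + 5^2 + 3^2
= 16 + 25 + 9 = 50
Coefficient = 14/50
In lowest terms: 7/25


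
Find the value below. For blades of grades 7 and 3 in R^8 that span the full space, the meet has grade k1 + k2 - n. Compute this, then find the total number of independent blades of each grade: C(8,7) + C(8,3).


Meet grade = grade(A) + grade(B) - n
= 7 + 3 - 8 = 2
C(8,7) = 8
C(8,3) = 56
dim_A + dim_B = 8 + 56 = 64


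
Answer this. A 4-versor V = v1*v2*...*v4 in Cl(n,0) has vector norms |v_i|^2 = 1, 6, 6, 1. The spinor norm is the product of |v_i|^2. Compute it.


Spinor norm N(V) = |v1|^2 * |v2|^2 * ... * |v4|^2
= 1 * 6 * 6 * 1
Running product: 1, 6, 36, 36
N(V) = 36


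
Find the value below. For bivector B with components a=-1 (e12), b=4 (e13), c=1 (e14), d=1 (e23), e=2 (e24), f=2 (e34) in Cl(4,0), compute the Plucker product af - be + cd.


Plucker relation: af - be + cd
a*f = (-1)*2 = -2
b*e = 4*2 = 8
c*d = 1*1 = 1
af - be + cd = -2 - 8 + 1
= -9


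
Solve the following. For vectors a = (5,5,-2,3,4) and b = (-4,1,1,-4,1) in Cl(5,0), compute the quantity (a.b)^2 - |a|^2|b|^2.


a . b = 5*(-4) + 5*1 + (-2)*1 + 3*(-4) + 4*1
= -20 + 5 + (-2) + (-12) + 4 = -25
|a|^2 = 5^2 + 5^2 + (-2)^2 + 3^2 + 4^2 = 79
|b|^2 = (-4)^2 + 1^2 + 1^2 + (-4)^2 + 1^2 = 35
(a.b)^2 = (-25)^2 = 625
|a|^2 * |b|^2 = 79 * 35 = 2765
Result = 625 - 2765 = -2140


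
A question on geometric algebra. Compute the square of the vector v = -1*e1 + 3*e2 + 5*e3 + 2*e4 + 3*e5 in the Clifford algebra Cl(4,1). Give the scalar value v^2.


v^2 = sum of c_i^2 * e_i^2
Positive signature terms (e_i^2 = +1): (-1)^2 + 3^2 + 5^2 + 2^2 = 39
Negative signature terms (e_j^2 = -1): 3^2 = 9
v^2 = 39 - 9 = 30


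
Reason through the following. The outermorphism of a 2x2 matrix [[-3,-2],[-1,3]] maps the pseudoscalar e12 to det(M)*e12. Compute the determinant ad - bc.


The outermorphism of a linear map f sends e1^e2 to f(e1)^f(e2).
f(e1) = -3*e1 - 1*e2
f(e2) = -2*e1 + 3*e2
f(e1) ^ f(e2) = (-3*e1 - 1*e2) ^ (-2*e1 + 3*e2)
= (-3)*3*e12 + (-1)*(-2)*e21
= (-9 - 2)*e12
= -11*e12
Coefficient = -11


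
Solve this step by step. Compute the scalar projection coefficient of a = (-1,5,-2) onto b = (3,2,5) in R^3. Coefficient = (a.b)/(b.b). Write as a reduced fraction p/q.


Projection coefficient = (a . b) / (b . b)
a . b = (-1)*3 + 5*2 + (-2)*5
= -3 + 10 + (-10) = -3
b . b = 3^2 + 2^2 + 5^2
= 9 + 4 + 25 = 38
Coefficient = -3/38
In lowest terms: -3/38


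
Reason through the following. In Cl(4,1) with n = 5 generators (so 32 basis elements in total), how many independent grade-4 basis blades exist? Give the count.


Number of grade-k basis blades in Cl(p,q) with n = p + q is C(n, k).
n = 4 + 1 = 5
C(5, 4) = 5! / (4! * 1!)
= 120 / (24 * 1)
= 5


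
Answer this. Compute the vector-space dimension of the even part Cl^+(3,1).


Even subalgebra dimension = 2^(n-1)
n = 3 + 1 = 4
2^(4 - 1) = 2^3 = 8
Verification: sum of C(4,k) for even k = 1 + 6 + 1 = 8
Result = 8


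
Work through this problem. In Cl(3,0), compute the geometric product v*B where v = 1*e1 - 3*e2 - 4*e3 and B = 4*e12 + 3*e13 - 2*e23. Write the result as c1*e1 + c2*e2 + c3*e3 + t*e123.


vB has grade-1 (vector) and grade-3 (trivector) parts: vB = (v _| B) + (v ^ B).
Vector part <vB>_1:
  e1: -v2*b12 - v3*b13 = -(-3)*(4) - (-4)*(3) = 24
  e2: v1*b12 - v3*b23 = (1)*(4) - (-4)*(-2) = -4
  e3: v1*b13 + v2*b23 = (1)*(3) + (-3)*(-2) = 9
Trivector part <vB>_3:
  e123: v1*b23 - v2*b13 + v3*b12 = (1)*(-2) - (-3)*(3) + (-4)*(4) = -9
vB = 24*e1 - 4*e2 + 9*e3 - 9*e123


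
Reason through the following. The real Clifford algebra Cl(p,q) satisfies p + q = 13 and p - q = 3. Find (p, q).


We need p + q = 13 and p - q = 3.
Adding: 2p = 13 + 3 = 16, so p = 8.
Then q = 13 - 8 = 5.
(p, q) = (8, 5)


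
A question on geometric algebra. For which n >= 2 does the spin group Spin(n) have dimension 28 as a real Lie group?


dim Spin(n) = dim so(n) = n(n-1)/2.
Solve n(n-1)/2 = 28, i.e. n^2 - n - 56 = 0.
Discriminant = 1 + 8*28 = 225
n = (1 + sqrt(225))/2 = (1 + 15)/2 = 8


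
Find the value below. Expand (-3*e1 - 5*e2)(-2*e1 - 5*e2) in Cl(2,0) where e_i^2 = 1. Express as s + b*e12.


Expand: (-3*e1 - 5*e2)(-2*e1 - 5*e2)
= (-3)*(-2)*e1e1 + (-3)*(-5)*e1e2 + (-5)*(-2)*e2e1 + (-5)*(-5)*e2e2
Using e1^2 = e2^2 = 1, e2e1 = -e1e2:
Scalar part s = (-3)*(-2) + (-5)*(-5) = 6 + 25 = 31
Bivector part b = (-3)*(-5) - (-5)*(-2) = 15 - 10 = 5
uv = 31 + 5*e12


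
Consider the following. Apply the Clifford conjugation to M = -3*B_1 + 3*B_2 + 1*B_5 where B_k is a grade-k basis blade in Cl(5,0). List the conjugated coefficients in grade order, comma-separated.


Clifford conjugate sign for grade k: (-1)^(k(k+1)/2)
Grade 1: (-1)^(1*2/2) = (-1)^1 = -1, coeff -3 -> 3
Grade 2: (-1)^(2*3/2) = (-1)^3 = -1, coeff 3 -> -3
Grade 5: (-1)^(5*6/2) = (-1)^15 = -1, coeff 1 -> -1
Conjugated coefficients: 3, -3, -1


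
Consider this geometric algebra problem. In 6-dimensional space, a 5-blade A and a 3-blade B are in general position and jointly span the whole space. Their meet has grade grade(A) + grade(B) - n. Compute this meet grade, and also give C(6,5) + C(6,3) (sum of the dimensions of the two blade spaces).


Meet grade = grade(A) + grade(B) - n
= 5 + 3 - 6 = 2
C(6,5) = 6
C(6,3) = 20
dim_A + dim_B = 6 + 20 = 26


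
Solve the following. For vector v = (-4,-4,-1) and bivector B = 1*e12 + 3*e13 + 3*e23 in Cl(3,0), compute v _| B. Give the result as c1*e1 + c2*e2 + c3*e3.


Left contraction v _| B = <vB>_1 (grade-1 part of the geometric product vB).
Using e1_|e12 = e2, e2_|e12 = -e1, e1_|e13 = e3, e3_|e13 = -e1, e2_|e23 = e3, e3_|e23 = -e2:
e1 coeff: -v2*b12 - v3*b13 = -(-4)*(1) - (-1)*(3) = 7
e2 coeff: v1*b12 - v3*b23 = (-4)*(1) - (-1)*(3) = -1
e3 coeff: v1*b13 + v2*b23 = (-4)*(3) + (-4)*(3) = -24
v _| B = 7*e1 - 1*e2 - 24*e3


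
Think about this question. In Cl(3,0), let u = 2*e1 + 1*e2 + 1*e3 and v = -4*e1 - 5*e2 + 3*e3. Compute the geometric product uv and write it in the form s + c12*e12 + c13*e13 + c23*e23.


In Cl(3,0): e_i^2 = 1, e_ie_j = -e_je_i for i != j.
Scalar part = u . v = 2*(-4) + 1*(-5) + 1*3
= -8 + (-5) + 3 = -10
e12 coeff = 2*(-5) - 1*(-4) = -10 - (-4) = -6
e13 coeff = 2*3 - 1*(-4) = 6 - (-4) = 10
e23 coeff = 1*3 - 1*(-5) = 3 - (-5) = 8
uv = -10 - 6*e12 + 10*e13 + 8*e23


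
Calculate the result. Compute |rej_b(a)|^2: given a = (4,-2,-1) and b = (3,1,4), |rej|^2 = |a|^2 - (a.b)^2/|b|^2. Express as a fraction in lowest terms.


|a|^2 = 4^2 + (-2)^2 + (-1)^2 = 21
|b|^2 = 3^2 + 1^2 + 4^2 = 26
a . b = 4*3 + (-2)*1 + (-1)*4 = 6
(a.b)^2 = 6^2 = 36
|rej|^2 = 21 - 36/26
= (546 - 36)/26
= 510/26
In lowest terms: 255/13


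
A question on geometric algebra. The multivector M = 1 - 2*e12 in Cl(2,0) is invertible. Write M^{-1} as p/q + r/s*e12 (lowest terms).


M = 1 - 2*e12, where e12^2 = -1.
Since M commutes with its reverse ~M = a - b*e12, M * ~M = a^2 - b^2*e12^2 = a^2 + b^2.
So M^{-1} = ~M / (a^2 + b^2) = (a - b*e12)/(a^2 + b^2).
a^2 + b^2 = 1 + 4 = 5
Scalar part = 1/5 = 1/5
Bivector coeff = 2/5 = 2/5
M^{-1} = 1/5 + 2/5*e12


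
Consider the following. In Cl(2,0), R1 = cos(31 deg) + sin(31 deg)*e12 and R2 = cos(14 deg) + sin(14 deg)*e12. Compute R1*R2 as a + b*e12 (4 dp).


Same-plane rotors commute and their half-angles add:
R1*R2 = cos(a1 + a2) + sin(a1 + a2)*e12.
a1 + a2 = 31 + 14 = 45 deg
cos(45 deg) = 0.7071
sin(45 deg) = 0.7071
R1*R2 = 0.7071 + 0.7071*e12


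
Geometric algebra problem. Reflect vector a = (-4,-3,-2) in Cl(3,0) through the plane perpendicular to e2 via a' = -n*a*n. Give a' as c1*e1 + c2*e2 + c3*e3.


Reflection formula: a' = -n*a*n, with n = e2 (unit vector, n^2 = 1).
For reflection through hyperplane perp to e2:
The component along e2 flips sign, others stay.
a = (-4, -3, -2)
a' = (-4, 3, -2)
a' = -4*e1 + 3*e2 - 2*e3


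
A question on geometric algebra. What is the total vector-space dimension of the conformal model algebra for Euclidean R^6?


The conformal model of R^6 uses Cl(7,1): the 6 Euclidean generators plus two extra orthogonal generators e+ (e+^2 = +1) and e- (e-^2 = -1), from which the null vectors e0, einf are built.
Number of generators m = 6 + 2 = 8.
dim Cl(p,q) = 2^m = 2^8 = 256


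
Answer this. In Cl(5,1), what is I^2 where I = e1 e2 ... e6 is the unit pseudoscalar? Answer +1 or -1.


The pseudoscalar I = e1...e_n (product of all n generators) of Cl(p,q) satisfies I^2 = (-1)^(q + n(n-1)/2).
p = 5, q = 1, n = p + q = 6
n(n-1)/2 = 6 * 5 / 2 = 15
Exponent = q + n(n-1)/2 = 1 + 15 = 16
I^2 = (-1)^16 = +1


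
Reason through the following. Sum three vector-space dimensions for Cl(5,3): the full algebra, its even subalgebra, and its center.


n = 5 + 3 = 8
Total dim = 2^8 = 256
Even subalgebra dim = 2^7 = 128
n is even, so center dim = 1
Sum = 256 + 128 + 1 = 385


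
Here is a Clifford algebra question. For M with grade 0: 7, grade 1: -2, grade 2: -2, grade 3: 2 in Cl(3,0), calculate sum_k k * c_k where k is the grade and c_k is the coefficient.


Grade-weighted sum = sum of grade_k * coefficient_k
0*7 = 0
1*(-2) = -2
2*(-2) = -4
3*2 = 6
Total = 0 + (-2) + (-4) + 6 = 0


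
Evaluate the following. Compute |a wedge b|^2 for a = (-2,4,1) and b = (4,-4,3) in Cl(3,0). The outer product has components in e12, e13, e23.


a wedge b = (a1*b2 - a2*b1)*e12 + (a1*b3 - a3*b1)*e13 + (a2*b3 - a3*b2)*e23
e12 coeff: (-2)*(-4) - 4*4 = 8 - 16 = -8
e13 coeff: (-2)*3 - 1*4 = -6 - 4 = -10
e23 coeff: 4*3 - 1*(-4) = 12 - (-4) = 16
|a wedge b|^2 = (-8)^2 + (-10)^2 + 16^2
= 64 + 100 + 256
= 420
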